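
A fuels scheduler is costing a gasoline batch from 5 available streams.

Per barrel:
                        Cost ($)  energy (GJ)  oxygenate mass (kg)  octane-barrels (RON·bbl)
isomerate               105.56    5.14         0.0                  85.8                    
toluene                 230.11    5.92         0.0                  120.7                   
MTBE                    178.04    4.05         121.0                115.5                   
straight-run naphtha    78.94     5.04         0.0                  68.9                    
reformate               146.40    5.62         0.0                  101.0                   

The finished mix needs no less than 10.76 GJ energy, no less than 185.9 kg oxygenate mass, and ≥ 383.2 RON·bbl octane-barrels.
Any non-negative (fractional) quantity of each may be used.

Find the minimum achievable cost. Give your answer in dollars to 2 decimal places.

$509.27

Let x1 = barrels of isomerate, x2 = barrels of toluene, x3 = barrels of MTBE, x4 = barrels of straight-run naphtha, x5 = barrels of reformate.
Minimise 105.56x1 + 230.11x2 + 178.04x3 + 78.94x4 + 146.4x5 subject to:
  5.14x1 + 5.92x2 + 4.05x3 + 5.04x4 + 5.62x5 ≥ 10.76   (energy)
  121x3 ≥ 185.9   (oxygenate mass)
  85.8x1 + 120.7x2 + 115.5x3 + 68.9x4 + 101x5 ≥ 383.2   (octane-barrels)
  x1, x2, x3, x4, x5 ≥ 0.
The cheapest feasible vertex uses only MTBE, straight-run naphtha; isomerate, toluene, reformate are not used. Binding constraints: oxygenate mass and octane-barrels.
That vertex is x3 = 1.5364, x4 = 2.9862.
Cost = 178.04·1.5364 + 78.94·2.9862 = 509.2713.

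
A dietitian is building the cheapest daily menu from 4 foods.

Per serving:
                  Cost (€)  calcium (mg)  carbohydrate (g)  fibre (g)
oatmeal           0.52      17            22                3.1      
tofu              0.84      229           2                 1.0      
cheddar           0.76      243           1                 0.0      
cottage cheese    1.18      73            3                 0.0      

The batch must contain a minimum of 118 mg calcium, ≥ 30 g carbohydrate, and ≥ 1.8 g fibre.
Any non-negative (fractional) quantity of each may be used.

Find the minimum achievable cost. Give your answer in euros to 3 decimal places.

Let x1 = servings of oatmeal, x2 = servings of tofu, x3 = servings of cheddar, x4 = servings of cottage cheese.
min 0.52x1 + 0.84x2 + 0.76x3 + 1.18x4 with:
  17x1 + 229x2 + 243x3 + 73x4 ≥ 118   (calcium)
  22x1 + 2x2 + 1x3 + 3x4 ≥ 30   (carbohydrate)
  3.1x1 + 1x2 ≥ 1.8   (fibre)
  x1, x2, x3, x4 ≥ 0.
At the optimum only oatmeal, cheddar are positive (tofu, cottage cheese = 0). Binding constraints: calcium and carbohydrate.
Solving gives x1 = 1.346, x3 = 0.3914.
Cost = 0.52·1.346 + 0.76·0.3914 = 0.99738.

€0.997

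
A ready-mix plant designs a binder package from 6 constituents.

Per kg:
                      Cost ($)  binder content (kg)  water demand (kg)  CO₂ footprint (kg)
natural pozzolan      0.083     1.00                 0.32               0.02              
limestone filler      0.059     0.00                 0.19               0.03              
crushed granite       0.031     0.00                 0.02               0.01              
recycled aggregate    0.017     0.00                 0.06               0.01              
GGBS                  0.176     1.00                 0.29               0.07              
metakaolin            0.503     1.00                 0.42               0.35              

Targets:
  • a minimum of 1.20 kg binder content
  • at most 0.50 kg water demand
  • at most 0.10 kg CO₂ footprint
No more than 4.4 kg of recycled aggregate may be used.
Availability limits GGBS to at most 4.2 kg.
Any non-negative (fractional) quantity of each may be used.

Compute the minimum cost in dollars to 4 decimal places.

This is a linear program. Let x1 = kg of natural pozzolan, x2 = kg of limestone filler, x3 = kg of crushed granite, x4 = kg of recycled aggregate, x5 = kg of GGBS, x6 = kg of metakaolin.
min 0.083x1 + 0.059x2 + 0.031x3 + 0.017x4 + 0.176x5 + 0.503x6 subject to:
  1x1 + 1x5 + 1x6 ≥ 1.2   (binder content)
  0.32x1 + 0.19x2 + 0.02x3 + 0.06x4 + 0.29x5 + 0.42x6 ≤ 0.5   (water demand)
  0.02x1 + 0.03x2 + 0.01x3 + 0.01x4 + 0.07x5 + 0.35x6 ≤ 0.1   (CO₂ footprint)
  x4 ≤ 4.4
  x5 ≤ 4.2
  x1, x2, x3, x4, x5, x6 ≥ 0.
The optimal basis is {natural pozzolan}; limestone filler, crushed granite, recycled aggregate, GGBS, metakaolin drop out. The binder content requirement is met with equality.
That vertex is x1 = 1.2.
Cost = 0.083·1.2 = 0.099600.

$0.0996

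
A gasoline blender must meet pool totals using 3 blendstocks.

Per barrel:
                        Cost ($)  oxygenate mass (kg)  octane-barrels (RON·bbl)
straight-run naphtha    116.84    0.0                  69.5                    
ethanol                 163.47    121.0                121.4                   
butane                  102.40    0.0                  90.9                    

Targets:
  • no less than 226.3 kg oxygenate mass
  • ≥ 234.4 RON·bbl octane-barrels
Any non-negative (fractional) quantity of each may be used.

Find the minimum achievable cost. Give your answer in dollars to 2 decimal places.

This is a linear program. Let x1 = barrels of straight-run naphtha, x2 = barrels of ethanol, x3 = barrels of butane.
Minimise 116.84x1 + 163.47x2 + 102.4x3 with:
  121x2 ≥ 226.3   (oxygenate mass)
  69.5x1 + 121.4x2 + 90.9x3 ≥ 234.4   (octane-barrels)
  x1, x2, x3 ≥ 0.
At the optimum only ethanol, butane are positive (straight-run naphtha = 0). There the oxygenate mass and octane-barrels constraints are tight.
Solving gives x2 = 1.87025, x3 = 0.080879.
Objective = 163.47·1.87025 + 102.4·0.080879 = 314.0118.

$314.01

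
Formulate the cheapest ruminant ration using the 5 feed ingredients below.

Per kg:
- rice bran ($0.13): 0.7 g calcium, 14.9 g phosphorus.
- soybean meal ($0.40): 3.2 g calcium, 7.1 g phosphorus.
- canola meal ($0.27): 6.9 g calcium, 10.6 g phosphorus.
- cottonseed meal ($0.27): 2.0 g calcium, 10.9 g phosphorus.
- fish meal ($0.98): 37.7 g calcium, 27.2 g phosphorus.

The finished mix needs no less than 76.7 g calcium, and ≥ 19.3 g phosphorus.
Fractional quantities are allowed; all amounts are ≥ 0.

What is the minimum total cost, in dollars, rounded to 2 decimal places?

$1.99

Treat it as an LP. Let x1 = kg of rice bran, x2 = kg of soybean meal, x3 = kg of canola meal, x4 = kg of cottonseed meal, x5 = kg of fish meal.
Minimize 0.13x1 + 0.4x2 + 0.27x3 + 0.27x4 + 0.98x5 s.t.:
  0.7x1 + 3.2x2 + 6.9x3 + 2x4 + 37.7x5 ≥ 76.7   (calcium)
  14.9x1 + 7.1x2 + 10.6x3 + 10.9x4 + 27.2x5 ≥ 19.3   (phosphorus)
  x1, x2, x3, x4, x5 ≥ 0.
The optimal basis is {fish meal}; rice bran, soybean meal, canola meal, cottonseed meal drop out. The calcium requirement is met with equality.
So fish meal = 2.034 kg.
Cost = 0.98·2.034 = 1.9933.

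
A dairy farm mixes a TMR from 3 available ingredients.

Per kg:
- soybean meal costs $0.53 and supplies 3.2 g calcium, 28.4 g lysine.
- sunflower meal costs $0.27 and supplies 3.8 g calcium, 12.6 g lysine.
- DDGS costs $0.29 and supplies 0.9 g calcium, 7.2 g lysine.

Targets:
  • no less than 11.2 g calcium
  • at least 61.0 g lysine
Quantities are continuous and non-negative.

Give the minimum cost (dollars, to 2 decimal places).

Let x1 = kg of soybean meal, x2 = kg of sunflower meal, x3 = kg of DDGS.
Minimize 0.53x1 + 0.27x2 + 0.29x3 subject to:
  3.2x1 + 3.8x2 + 0.9x3 ≥ 11.2   (calcium)
  28.4x1 + 12.6x2 + 7.2x3 ≥ 61   (lysine)
  x1, x2, x3 ≥ 0.
The cheapest feasible vertex uses only soybean meal, sunflower meal; DDGS is not used. There the calcium and lysine constraints are tight.
Solving gives x1 = 1.341, x2 = 1.818.
Total cost: 0.53·1.341 + 0.27·1.818 = 1.2016.

$1.20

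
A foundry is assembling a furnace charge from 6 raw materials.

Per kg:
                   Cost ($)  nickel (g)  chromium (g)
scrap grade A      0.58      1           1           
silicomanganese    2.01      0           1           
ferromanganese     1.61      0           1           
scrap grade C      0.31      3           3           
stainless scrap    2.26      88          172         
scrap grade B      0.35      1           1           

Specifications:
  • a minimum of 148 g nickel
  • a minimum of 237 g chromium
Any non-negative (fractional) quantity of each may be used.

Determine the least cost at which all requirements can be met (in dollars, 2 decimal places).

$3.80

Let x1 = kg of scrap grade A, x2 = kg of silicomanganese, x3 = kg of ferromanganese, x4 = kg of scrap grade C, x5 = kg of stainless scrap, x6 = kg of scrap grade B.
min 0.58x1 + 2.01x2 + 1.61x3 + 0.31x4 + 2.26x5 + 0.35x6 s.t.:
  1x1 + 3x4 + 88x5 + 1x6 ≥ 148   (nickel)
  1x1 + 1x2 + 1x3 + 3x4 + 172x5 + 1x6 ≥ 237   (chromium)
  x1, x2, x3, x4, x5, x6 ≥ 0.
The minimum-cost mix takes nothing from scrap grade A, silicomanganese, ferromanganese, scrap grade C, scrap grade B — only stainless scrap. There the nickel constraint is tight.
So stainless scrap = 1.682 kg.
Total cost: 2.26·1.682 = 3.8013.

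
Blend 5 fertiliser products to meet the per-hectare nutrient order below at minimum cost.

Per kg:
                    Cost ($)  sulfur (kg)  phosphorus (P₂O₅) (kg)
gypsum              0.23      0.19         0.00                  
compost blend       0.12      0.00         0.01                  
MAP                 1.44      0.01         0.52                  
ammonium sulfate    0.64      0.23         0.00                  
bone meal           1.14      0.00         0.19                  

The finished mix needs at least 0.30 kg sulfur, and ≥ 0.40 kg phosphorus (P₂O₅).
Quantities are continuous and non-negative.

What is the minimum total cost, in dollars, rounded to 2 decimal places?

$1.46

Let x1 = kg of gypsum, x2 = kg of compost blend, x3 = kg of MAP, x4 = kg of ammonium sulfate, x5 = kg of bone meal.
min 0.23x1 + 0.12x2 + 1.44x3 + 0.64x4 + 1.14x5 subject to:
  0.19x1 + 0.01x3 + 0.23x4 ≥ 0.3   (sulfur)
  0.01x2 + 0.52x3 + 0.19x5 ≥ 0.4   (phosphorus (P₂O₅))
  x1, x2, x3, x4, x5 ≥ 0.
The minimum-cost mix takes nothing from compost blend, ammonium sulfate, bone meal — only gypsum, MAP. There the sulfur and phosphorus (P₂O₅) constraints are tight.
That vertex is x1 = 1.538, x3 = 0.7692.
Cost = 0.23·1.538 + 1.44·0.7692 = 1.4614.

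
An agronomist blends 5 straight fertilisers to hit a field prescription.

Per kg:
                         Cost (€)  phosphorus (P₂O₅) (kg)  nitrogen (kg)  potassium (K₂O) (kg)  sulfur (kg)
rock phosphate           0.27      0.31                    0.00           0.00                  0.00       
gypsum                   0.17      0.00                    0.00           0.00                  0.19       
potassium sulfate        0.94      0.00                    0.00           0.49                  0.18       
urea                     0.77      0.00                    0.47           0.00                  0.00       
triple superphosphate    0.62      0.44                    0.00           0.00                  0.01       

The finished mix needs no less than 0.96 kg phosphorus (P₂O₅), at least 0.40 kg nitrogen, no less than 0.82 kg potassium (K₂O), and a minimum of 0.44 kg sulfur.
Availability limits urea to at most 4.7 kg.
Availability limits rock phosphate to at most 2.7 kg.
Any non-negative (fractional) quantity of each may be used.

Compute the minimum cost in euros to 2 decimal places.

Treat it as an LP. Let x1 = kg of rock phosphate, x2 = kg of gypsum, x3 = kg of potassium sulfate, x4 = kg of urea, x5 = kg of triple superphosphate.
Minimize 0.27x1 + 0.17x2 + 0.94x3 + 0.77x4 + 0.62x5 s.t.:
  0.31x1 + 0.44x5 ≥ 0.96   (phosphorus (P₂O₅))
  0.47x4 ≥ 0.4   (nitrogen)
  0.49x3 ≥ 0.82   (potassium (K₂O))
  0.19x2 + 0.18x3 + 0.01x5 ≥ 0.44   (sulfur)
  x4 ≤ 4.7
  x1 ≤ 2.7
  x1, x2, x3, x4, x5 ≥ 0.
All 5 inputs are positive at the optimum. The phosphorus (P₂O₅), nitrogen, potassium (K₂O), sulfur, the rock phosphate cap requirements are met with equality.
So rock phosphate = 2.7 kg, gypsum = 0.7157 kg, potassium sulfate = 1.673 kg, urea = 0.8511 kg, triple superphosphate = 0.2795 kg.
Objective = 0.27·2.7 + 0.17·0.7157 + 0.94·1.673 + 0.77·0.8511 + 0.62·0.2795 = 3.2519.

€3.25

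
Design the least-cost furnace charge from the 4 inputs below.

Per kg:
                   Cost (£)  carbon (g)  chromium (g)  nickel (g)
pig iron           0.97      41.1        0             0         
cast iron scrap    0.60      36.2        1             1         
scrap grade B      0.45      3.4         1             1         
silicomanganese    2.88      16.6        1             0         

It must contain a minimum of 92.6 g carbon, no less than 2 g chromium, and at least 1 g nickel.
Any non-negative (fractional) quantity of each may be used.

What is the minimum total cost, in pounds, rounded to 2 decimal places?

£1.53

Let x1 = kg of pig iron, x2 = kg of cast iron scrap, x3 = kg of scrap grade B, x4 = kg of silicomanganese.
Minimise 0.97x1 + 0.6x2 + 0.45x3 + 2.88x4 subject to:
  41.1x1 + 36.2x2 + 3.4x3 + 16.6x4 ≥ 92.6   (carbon)
  1x2 + 1x3 + 1x4 ≥ 2   (chromium)
  1x2 + 1x3 ≥ 1   (nickel)
  x1, x2, x3, x4 ≥ 0.
The optimal basis is {cast iron scrap}; pig iron, scrap grade B, silicomanganese drop out. Binding constraint: carbon.
Optimal quantities: cast iron scrap = 2.558 kg.
Total cost: 0.6·2.558 = 1.5348.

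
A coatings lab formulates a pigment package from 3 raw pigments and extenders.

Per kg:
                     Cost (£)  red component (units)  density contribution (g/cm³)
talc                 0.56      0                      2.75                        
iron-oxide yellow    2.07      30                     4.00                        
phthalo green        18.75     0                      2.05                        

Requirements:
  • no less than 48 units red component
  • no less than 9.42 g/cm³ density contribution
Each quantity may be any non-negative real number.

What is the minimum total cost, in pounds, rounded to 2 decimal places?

Let x1 = kg of talc, x2 = kg of iron-oxide yellow, x3 = kg of phthalo green.
min 0.56x1 + 2.07x2 + 18.75x3 subject to:
  30x2 ≥ 48   (red component)
  2.75x1 + 4x2 + 2.05x3 ≥ 9.42   (density contribution)
  x1, x2, x3 ≥ 0.
The optimal basis is {talc, iron-oxide yellow}; phthalo green drops out. Binding constraints: red component and density contribution.
Optimal quantities: talc = 1.098 kg, iron-oxide yellow = 1.6 kg.
Cost = 0.56·1.098 + 2.07·1.6 = 3.9269.

£3.93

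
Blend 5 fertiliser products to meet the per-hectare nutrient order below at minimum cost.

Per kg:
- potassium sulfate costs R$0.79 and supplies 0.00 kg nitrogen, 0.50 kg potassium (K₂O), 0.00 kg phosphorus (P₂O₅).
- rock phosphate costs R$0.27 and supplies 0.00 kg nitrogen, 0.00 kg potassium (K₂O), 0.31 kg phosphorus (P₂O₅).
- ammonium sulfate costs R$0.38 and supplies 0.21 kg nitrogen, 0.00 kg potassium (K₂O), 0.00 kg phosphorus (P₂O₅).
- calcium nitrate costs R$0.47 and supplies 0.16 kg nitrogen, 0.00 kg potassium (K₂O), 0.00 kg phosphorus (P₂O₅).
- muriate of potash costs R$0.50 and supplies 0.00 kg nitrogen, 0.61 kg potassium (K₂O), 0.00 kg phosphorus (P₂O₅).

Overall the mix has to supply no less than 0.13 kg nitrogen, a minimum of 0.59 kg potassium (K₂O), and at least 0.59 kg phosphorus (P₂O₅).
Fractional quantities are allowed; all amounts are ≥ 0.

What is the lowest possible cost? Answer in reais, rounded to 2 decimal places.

R$1.23

Let x1 = kg of potassium sulfate, x2 = kg of rock phosphate, x3 = kg of ammonium sulfate, x4 = kg of calcium nitrate, x5 = kg of muriate of potash.
Minimize 0.79x1 + 0.27x2 + 0.38x3 + 0.47x4 + 0.5x5 s.t.:
  0.21x3 + 0.16x4 ≥ 0.13   (nitrogen)
  0.5x1 + 0.61x5 ≥ 0.59   (potassium (K₂O))
  0.31x2 ≥ 0.59   (phosphorus (P₂O₅))
  x1, x2, x3, x4, x5 ≥ 0.
The cheapest feasible vertex uses only rock phosphate, ammonium sulfate, muriate of potash; potassium sulfate, calcium nitrate are not used. There the nitrogen, potassium (K₂O), phosphorus (P₂O₅) constraints are tight.
That vertex is x2 = 1.903, x3 = 0.619, x5 = 0.9672.
Total cost: 0.27·1.903 + 0.38·0.619 + 0.5·0.9672 = 1.2326.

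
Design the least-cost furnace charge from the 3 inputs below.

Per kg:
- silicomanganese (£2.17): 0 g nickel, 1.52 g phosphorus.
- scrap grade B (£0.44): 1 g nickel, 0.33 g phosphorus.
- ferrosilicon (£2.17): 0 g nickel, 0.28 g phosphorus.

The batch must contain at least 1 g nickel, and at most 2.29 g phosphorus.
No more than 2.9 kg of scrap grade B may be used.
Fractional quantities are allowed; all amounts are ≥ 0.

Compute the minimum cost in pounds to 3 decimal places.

£0.440

Treat it as an LP. Let x1 = kg of silicomanganese, x2 = kg of scrap grade B, x3 = kg of ferrosilicon.
Minimise 2.17x1 + 0.44x2 + 2.17x3 subject to:
  1x2 ≥ 1   (nickel)
  1.52x1 + 0.33x2 + 0.28x3 ≤ 2.29   (phosphorus)
  x2 ≤ 2.9
  x1, x2, x3 ≥ 0.
The optimal basis is {scrap grade B}; silicomanganese, ferrosilicon drop out. Binding constraint: nickel.
Optimal quantities: scrap grade B = 1 kg.
Cost = 0.44·1 = 0.44000.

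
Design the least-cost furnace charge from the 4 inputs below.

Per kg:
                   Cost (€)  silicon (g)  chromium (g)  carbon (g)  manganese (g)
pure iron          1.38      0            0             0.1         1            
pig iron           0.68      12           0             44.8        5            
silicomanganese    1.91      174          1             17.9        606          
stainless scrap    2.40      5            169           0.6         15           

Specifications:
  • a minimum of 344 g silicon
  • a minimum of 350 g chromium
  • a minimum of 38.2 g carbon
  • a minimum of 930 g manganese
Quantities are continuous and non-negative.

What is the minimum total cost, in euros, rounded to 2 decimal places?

Let x1 = kg of pure iron, x2 = kg of pig iron, x3 = kg of silicomanganese, x4 = kg of stainless scrap.
Minimize 1.38x1 + 0.68x2 + 1.91x3 + 2.4x4 with:
  12x2 + 174x3 + 5x4 ≥ 344   (silicon)
  1x3 + 169x4 ≥ 350   (chromium)
  0.1x1 + 44.8x2 + 17.9x3 + 0.6x4 ≥ 38.2   (carbon)
  1x1 + 5x2 + 606x3 + 15x4 ≥ 930   (manganese)
  x1, x2, x3, x4 ≥ 0.
The minimum-cost mix takes nothing from pure iron — only pig iron, silicomanganese, stainless scrap. Binding constraints: silicon, chromium, carbon.
So pig iron = 0.06049 kg, silicomanganese = 1.914 kg, stainless scrap = 2.06 kg.
Total cost: 0.68·0.06049 + 1.91·1.914 + 2.4·2.06 = 8.6409.

€8.64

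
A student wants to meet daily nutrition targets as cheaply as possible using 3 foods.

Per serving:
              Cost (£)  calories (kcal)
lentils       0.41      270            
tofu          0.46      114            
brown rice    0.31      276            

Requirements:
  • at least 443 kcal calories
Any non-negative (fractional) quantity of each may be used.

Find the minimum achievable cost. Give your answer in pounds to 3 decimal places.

Let x1 = servings of lentils, x2 = servings of tofu, x3 = servings of brown rice.
Minimize 0.41x1 + 0.46x2 + 0.31x3 with:
  270x1 + 114x2 + 276x3 ≥ 443   (calories)
  x1, x2, x3 ≥ 0.
The minimum-cost mix takes nothing from lentils, tofu — only brown rice. The calories requirement is met with equality.
Solving gives x3 = 1.605.
Total cost: 0.31·1.605 = 0.49755.

£0.498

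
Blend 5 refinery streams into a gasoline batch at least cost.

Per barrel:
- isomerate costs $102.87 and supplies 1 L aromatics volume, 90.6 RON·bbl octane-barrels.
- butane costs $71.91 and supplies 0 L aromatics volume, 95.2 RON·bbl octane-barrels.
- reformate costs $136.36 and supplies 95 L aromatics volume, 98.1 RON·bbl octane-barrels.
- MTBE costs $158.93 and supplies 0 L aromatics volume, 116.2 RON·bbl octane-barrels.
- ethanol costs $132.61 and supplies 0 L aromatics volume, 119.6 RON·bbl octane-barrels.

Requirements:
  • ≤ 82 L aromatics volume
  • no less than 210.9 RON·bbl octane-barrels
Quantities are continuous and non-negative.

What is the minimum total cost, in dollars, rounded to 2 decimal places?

$159.30

Let x1 = barrels of isomerate, x2 = barrels of butane, x3 = barrels of reformate, x4 = barrels of MTBE, x5 = barrels of ethanol.
Minimise 102.87x1 + 71.91x2 + 136.36x3 + 158.93x4 + 132.61x5 subject to:
  1x1 + 95x3 ≤ 82   (aromatics volume)
  90.6x1 + 95.2x2 + 98.1x3 + 116.2x4 + 119.6x5 ≥ 210.9   (octane-barrels)
  x1, x2, x3, x4, x5 ≥ 0.
The cheapest feasible vertex uses only butane; isomerate, reformate, MTBE, ethanol are not used. The octane-barrels requirement is met with equality.
That vertex is x2 = 2.2153.
Total cost: 71.91·2.2153 = 159.3022.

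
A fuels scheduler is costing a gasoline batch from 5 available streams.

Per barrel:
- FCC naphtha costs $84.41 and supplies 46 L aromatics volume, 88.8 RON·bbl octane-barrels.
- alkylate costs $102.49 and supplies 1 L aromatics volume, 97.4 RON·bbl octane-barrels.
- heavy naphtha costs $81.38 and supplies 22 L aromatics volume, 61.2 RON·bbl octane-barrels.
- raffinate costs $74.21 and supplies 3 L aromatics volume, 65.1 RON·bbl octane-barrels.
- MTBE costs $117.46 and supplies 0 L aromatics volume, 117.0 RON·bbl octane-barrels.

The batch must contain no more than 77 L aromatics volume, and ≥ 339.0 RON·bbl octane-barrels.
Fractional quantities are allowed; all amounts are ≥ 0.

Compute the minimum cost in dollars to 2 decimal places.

$332.40

Let x1 = barrels of FCC naphtha, x2 = barrels of alkylate, x3 = barrels of heavy naphtha, x4 = barrels of raffinate, x5 = barrels of MTBE.
Minimize 84.41x1 + 102.49x2 + 81.38x3 + 74.21x4 + 117.46x5 s.t.:
  46x1 + 1x2 + 22x3 + 3x4 ≤ 77   (aromatics volume)
  88.8x1 + 97.4x2 + 61.2x3 + 65.1x4 + 117x5 ≥ 339   (octane-barrels)
  x1, x2, x3, x4, x5 ≥ 0.
The optimal basis is {FCC naphtha, MTBE}; alkylate, heavy naphtha, raffinate drop out. The aromatics volume and octane-barrels requirements are met with equality.
Solving gives x1 = 1.6739, x5 = 1.627.
Objective = 84.41·1.6739 + 117.46·1.627 = 332.4013.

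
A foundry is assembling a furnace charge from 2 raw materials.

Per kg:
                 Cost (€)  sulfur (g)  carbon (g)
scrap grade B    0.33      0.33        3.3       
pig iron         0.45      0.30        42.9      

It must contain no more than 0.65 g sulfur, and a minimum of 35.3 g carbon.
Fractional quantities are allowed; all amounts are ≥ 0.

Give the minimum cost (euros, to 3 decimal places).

€0.370

Set it up as a linear program. Let x1 = kg of scrap grade B, x2 = kg of pig iron.
Minimise 0.33x1 + 0.45x2 s.t.:
  0.33x1 + 0.3x2 ≤ 0.65   (sulfur)
  3.3x1 + 42.9x2 ≥ 35.3   (carbon)
  x1, x2 ≥ 0.
The optimal basis is {pig iron}; scrap grade B drops out. Binding constraint: carbon.
So pig iron = 0.8228 kg.
Cost = 0.45·0.8228 = 0.37026.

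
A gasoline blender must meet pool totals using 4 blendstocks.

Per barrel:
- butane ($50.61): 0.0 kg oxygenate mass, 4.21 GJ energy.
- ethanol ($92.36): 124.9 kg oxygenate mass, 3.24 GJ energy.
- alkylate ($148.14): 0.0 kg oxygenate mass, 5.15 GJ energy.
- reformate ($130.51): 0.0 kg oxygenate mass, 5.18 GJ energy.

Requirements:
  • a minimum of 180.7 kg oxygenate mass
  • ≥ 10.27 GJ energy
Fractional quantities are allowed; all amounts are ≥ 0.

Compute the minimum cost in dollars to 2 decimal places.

Treat it as an LP. Let x1 = barrels of butane, x2 = barrels of ethanol, x3 = barrels of alkylate, x4 = barrels of reformate.
min 50.61x1 + 92.36x2 + 148.14x3 + 130.51x4 s.t.:
  124.9x2 ≥ 180.7   (oxygenate mass)
  4.21x1 + 3.24x2 + 5.15x3 + 5.18x4 ≥ 10.27   (energy)
  x1, x2, x3, x4 ≥ 0.
At the optimum only butane, ethanol are positive (alkylate, reformate = 0). There the oxygenate mass and energy constraints are tight.
Solving gives x1 = 1.32601, x2 = 1.44676.
Total cost: 50.61·1.32601 + 92.36·1.44676 = 200.7321.

$200.73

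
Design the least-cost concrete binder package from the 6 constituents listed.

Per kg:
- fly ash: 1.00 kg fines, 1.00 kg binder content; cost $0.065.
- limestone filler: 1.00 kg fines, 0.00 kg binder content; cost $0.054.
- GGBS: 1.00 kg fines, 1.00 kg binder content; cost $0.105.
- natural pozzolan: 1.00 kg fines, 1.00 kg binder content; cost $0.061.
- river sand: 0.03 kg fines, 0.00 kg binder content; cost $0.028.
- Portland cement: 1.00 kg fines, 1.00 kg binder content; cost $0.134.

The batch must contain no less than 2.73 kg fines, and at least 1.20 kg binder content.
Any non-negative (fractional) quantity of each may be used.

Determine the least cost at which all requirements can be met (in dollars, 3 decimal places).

$0.156

Treat it as an LP. Let x1 = kg of fly ash, x2 = kg of limestone filler, x3 = kg of GGBS, x4 = kg of natural pozzolan, x5 = kg of river sand, x6 = kg of Portland cement.
Minimise 0.065x1 + 0.054x2 + 0.105x3 + 0.061x4 + 0.028x5 + 0.134x6 with:
  1x1 + 1x2 + 1x3 + 1x4 + 0.03x5 + 1x6 ≥ 2.73   (fines)
  1x1 + 1x3 + 1x4 + 1x6 ≥ 1.2   (binder content)
  x1, x2, x3, x4, x5, x6 ≥ 0.
The cheapest feasible vertex uses only limestone filler, natural pozzolan; fly ash, GGBS, river sand, Portland cement are not used. There the fines and binder content constraints are tight.
So limestone filler = 1.53 kg, natural pozzolan = 1.2 kg.
Hence cost = 0.054·1.53 + 0.061·1.2 = $0.15582.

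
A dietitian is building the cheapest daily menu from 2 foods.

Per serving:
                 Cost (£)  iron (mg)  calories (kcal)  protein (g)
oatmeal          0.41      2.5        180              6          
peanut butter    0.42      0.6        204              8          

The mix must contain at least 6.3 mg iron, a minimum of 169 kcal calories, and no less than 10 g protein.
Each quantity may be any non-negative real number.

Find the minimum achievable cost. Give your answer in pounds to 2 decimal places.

Let x1 = servings of oatmeal, x2 = servings of peanut butter.
min 0.41x1 + 0.42x2 with:
  2.5x1 + 0.6x2 ≥ 6.3   (iron)
  180x1 + 204x2 ≥ 169   (calories)
  6x1 + 8x2 ≥ 10   (protein)
  x1, x2 ≥ 0.
The optimal basis is {oatmeal}; peanut butter drops out. Binding constraint: iron.
Solving gives x1 = 2.52.
Total cost: 0.41·2.52 = 1.0332.

£1.03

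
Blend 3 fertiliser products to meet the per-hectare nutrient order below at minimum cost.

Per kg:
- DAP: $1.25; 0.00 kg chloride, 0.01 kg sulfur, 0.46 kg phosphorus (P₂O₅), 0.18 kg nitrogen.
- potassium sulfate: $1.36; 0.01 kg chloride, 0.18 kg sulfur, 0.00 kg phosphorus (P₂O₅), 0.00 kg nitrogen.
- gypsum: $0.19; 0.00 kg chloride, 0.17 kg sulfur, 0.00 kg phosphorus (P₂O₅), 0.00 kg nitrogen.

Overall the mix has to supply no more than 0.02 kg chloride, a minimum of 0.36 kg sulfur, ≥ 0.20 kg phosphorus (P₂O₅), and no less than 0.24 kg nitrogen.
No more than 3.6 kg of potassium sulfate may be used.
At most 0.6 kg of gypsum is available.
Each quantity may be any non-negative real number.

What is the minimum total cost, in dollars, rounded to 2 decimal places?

$3.63

Set it up as a linear program. Let x1 = kg of DAP, x2 = kg of potassium sulfate, x3 = kg of gypsum.
Minimize 1.25x1 + 1.36x2 + 0.19x3 subject to:
  0.01x2 ≤ 0.02   (chloride)
  0.01x1 + 0.18x2 + 0.17x3 ≥ 0.36   (sulfur)
  0.46x1 ≥ 0.2   (phosphorus (P₂O₅))
  0.18x1 ≥ 0.24   (nitrogen)
  x2 ≤ 3.6
  x3 ≤ 0.6
  x1, x2, x3 ≥ 0.
The optimal mix uses every input. Binding constraints: sulfur, nitrogen, the gypsum cap.
So DAP = 1.333 kg, potassium sulfate = 1.359 kg, gypsum = 0.6 kg.
Objective = 1.25·1.333 + 1.36·1.359 + 0.19·0.6 = 3.6285.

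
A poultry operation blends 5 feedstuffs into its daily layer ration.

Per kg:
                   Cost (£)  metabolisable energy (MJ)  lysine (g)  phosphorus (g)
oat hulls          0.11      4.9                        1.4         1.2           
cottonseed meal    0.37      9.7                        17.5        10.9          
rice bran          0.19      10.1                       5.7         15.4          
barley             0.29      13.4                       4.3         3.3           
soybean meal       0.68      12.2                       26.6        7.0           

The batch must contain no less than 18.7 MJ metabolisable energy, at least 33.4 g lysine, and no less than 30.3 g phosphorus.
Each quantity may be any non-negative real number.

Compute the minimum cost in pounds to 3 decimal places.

£0.762

Let x1 = kg of oat hulls, x2 = kg of cottonseed meal, x3 = kg of rice bran, x4 = kg of barley, x5 = kg of soybean meal.
Minimize 0.11x1 + 0.37x2 + 0.19x3 + 0.29x4 + 0.68x5 s.t.:
  4.9x1 + 9.7x2 + 10.1x3 + 13.4x4 + 12.2x5 ≥ 18.7   (metabolisable energy)
  1.4x1 + 17.5x2 + 5.7x3 + 4.3x4 + 26.6x5 ≥ 33.4   (lysine)
  1.2x1 + 10.9x2 + 15.4x3 + 3.3x4 + 7x5 ≥ 30.3   (phosphorus)
  x1, x2, x3, x4, x5 ≥ 0.
The minimum-cost mix takes nothing from oat hulls, barley, soybean meal — only cottonseed meal, rice bran. The lysine and phosphorus requirements are met with equality.
That vertex is x2 = 1.648, x3 = 0.8014.
Cost = 0.37·1.648 + 0.19·0.8014 = 0.76203.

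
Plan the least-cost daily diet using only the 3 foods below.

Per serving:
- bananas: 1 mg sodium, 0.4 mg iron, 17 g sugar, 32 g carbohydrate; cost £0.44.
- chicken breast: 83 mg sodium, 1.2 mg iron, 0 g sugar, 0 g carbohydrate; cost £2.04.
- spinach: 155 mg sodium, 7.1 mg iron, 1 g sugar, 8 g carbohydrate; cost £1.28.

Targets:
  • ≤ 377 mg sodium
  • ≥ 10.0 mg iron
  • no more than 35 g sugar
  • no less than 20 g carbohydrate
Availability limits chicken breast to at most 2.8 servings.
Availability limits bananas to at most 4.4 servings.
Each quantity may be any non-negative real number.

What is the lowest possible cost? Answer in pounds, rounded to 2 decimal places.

This is a linear program. Let x1 = servings of bananas, x2 = servings of chicken breast, x3 = servings of spinach.
Minimise 0.44x1 + 2.04x2 + 1.28x3 subject to:
  1x1 + 83x2 + 155x3 ≤ 377   (sodium)
  0.4x1 + 1.2x2 + 7.1x3 ≥ 10   (iron)
  17x1 + 1x3 ≤ 35   (sugar)
  32x1 + 8x3 ≥ 20   (carbohydrate)
  x2 ≤ 2.8
  x1 ≤ 4.4
  x1, x2, x3 ≥ 0.
At the optimum only bananas, spinach are positive (chicken breast = 0). Binding constraints: iron and carbohydrate.
Solving gives x1 = 0.2768, x3 = 1.393.
Hence cost = 0.44·0.2768 + 1.28·1.393 = £1.9048.

£1.90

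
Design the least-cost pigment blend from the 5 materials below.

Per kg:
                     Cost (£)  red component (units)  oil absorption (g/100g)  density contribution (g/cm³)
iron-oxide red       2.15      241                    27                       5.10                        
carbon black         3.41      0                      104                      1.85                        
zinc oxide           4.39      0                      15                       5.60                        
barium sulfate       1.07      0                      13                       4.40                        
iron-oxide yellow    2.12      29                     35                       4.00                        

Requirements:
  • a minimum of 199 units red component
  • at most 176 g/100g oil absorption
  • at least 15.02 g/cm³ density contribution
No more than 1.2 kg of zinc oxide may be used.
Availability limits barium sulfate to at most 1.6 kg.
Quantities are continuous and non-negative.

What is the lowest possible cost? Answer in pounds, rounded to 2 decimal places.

Set it up as a linear program. Let x1 = kg of iron-oxide red, x2 = kg of carbon black, x3 = kg of zinc oxide, x4 = kg of barium sulfate, x5 = kg of iron-oxide yellow.
min 2.15x1 + 3.41x2 + 4.39x3 + 1.07x4 + 2.12x5 s.t.:
  241x1 + 29x5 ≥ 199   (red component)
  27x1 + 104x2 + 15x3 + 13x4 + 35x5 ≤ 176   (oil absorption)
  5.1x1 + 1.85x2 + 5.6x3 + 4.4x4 + 4x5 ≥ 15.02   (density contribution)
  x3 ≤ 1.2
  x4 ≤ 1.6
  x1, x2, x3, x4, x5 ≥ 0.
At the optimum only iron-oxide red, barium sulfate are positive (carbon black, zinc oxide, iron-oxide yellow = 0). There the density contribution and the barium sulfate cap constraints are tight.
So iron-oxide red = 1.565 kg, barium sulfate = 1.6 kg.
Total cost: 2.15·1.565 + 1.07·1.6 = 5.0768.

£5.08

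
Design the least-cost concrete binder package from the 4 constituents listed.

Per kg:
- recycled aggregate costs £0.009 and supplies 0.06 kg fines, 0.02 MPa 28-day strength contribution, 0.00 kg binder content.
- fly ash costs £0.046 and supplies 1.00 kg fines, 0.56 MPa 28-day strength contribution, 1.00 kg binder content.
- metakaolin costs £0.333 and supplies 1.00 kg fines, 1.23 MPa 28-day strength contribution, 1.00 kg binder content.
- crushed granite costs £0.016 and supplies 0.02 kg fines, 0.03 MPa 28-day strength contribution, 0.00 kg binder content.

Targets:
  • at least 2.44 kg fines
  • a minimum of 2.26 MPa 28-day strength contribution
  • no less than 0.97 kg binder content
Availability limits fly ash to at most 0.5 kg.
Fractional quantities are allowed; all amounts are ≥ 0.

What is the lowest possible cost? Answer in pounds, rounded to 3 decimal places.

Let x1 = kg of recycled aggregate, x2 = kg of fly ash, x3 = kg of metakaolin, x4 = kg of crushed granite.
Minimize 0.009x1 + 0.046x2 + 0.333x3 + 0.016x4 with:
  0.06x1 + 1x2 + 1x3 + 0.02x4 ≥ 2.44   (fines)
  0.02x1 + 0.56x2 + 1.23x3 + 0.03x4 ≥ 2.26   (28-day strength contribution)
  1x2 + 1x3 ≥ 0.97   (binder content)
  x2 ≤ 0.5
  x1, x2, x3, x4 ≥ 0.
The minimum-cost mix takes nothing from crushed granite — only recycled aggregate, fly ash, metakaolin. There the fines, 28-day strength contribution, the fly ash cap constraints are tight.
That vertex is x1 = 7.55, x2 = 0.5, x3 = 1.487.
Hence cost = 0.009·7.55 + 0.046·0.5 + 0.333·1.487 = £0.58612.

£0.586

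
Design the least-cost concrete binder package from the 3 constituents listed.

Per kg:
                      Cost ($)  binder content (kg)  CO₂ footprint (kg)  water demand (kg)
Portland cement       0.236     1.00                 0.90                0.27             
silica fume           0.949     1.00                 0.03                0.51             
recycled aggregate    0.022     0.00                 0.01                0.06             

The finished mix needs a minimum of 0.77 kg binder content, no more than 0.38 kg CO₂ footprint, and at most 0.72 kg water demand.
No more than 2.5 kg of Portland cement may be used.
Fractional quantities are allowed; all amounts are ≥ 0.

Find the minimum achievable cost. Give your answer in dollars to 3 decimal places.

Set it up as a linear program. Let x1 = kg of Portland cement, x2 = kg of silica fume, x3 = kg of recycled aggregate.
Minimise 0.236x1 + 0.949x2 + 0.022x3 with:
  1x1 + 1x2 ≥ 0.77   (binder content)
  0.9x1 + 0.03x2 + 0.01x3 ≤ 0.38   (CO₂ footprint)
  0.27x1 + 0.51x2 + 0.06x3 ≤ 0.72   (water demand)
  x1 ≤ 2.5
  x1, x2, x3 ≥ 0.
The cheapest feasible vertex uses only Portland cement, silica fume; recycled aggregate is not used. The binder content and CO₂ footprint requirements are met with equality.
Solving gives x1 = 0.4102, x2 = 0.3598.
Hence cost = 0.236·0.4102 + 0.949·0.3598 = $0.43826.

$0.438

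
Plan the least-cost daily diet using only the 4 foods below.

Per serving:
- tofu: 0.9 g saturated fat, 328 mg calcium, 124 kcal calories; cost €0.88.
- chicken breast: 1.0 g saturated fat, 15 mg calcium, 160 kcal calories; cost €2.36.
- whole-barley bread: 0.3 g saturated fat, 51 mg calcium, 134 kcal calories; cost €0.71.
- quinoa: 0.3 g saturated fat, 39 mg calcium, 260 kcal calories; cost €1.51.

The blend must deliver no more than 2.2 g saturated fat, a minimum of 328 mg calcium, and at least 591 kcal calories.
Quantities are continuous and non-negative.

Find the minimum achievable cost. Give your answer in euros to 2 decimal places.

Treat it as an LP. Let x1 = servings of tofu, x2 = servings of chicken breast, x3 = servings of whole-barley bread, x4 = servings of quinoa.
Minimise 0.88x1 + 2.36x2 + 0.71x3 + 1.51x4 s.t.:
  0.9x1 + 1x2 + 0.3x3 + 0.3x4 ≤ 2.2   (saturated fat)
  328x1 + 15x2 + 51x3 + 39x4 ≥ 328   (calcium)
  124x1 + 160x2 + 134x3 + 260x4 ≥ 591   (calories)
  x1, x2, x3, x4 ≥ 0.
The minimum-cost mix takes nothing from chicken breast, quinoa — only tofu, whole-barley bread. Binding constraints: calcium and calories.
That vertex is x1 = 0.367, x3 = 4.071.
Objective = 0.88·0.367 + 0.71·4.071 = 3.2134.

€3.21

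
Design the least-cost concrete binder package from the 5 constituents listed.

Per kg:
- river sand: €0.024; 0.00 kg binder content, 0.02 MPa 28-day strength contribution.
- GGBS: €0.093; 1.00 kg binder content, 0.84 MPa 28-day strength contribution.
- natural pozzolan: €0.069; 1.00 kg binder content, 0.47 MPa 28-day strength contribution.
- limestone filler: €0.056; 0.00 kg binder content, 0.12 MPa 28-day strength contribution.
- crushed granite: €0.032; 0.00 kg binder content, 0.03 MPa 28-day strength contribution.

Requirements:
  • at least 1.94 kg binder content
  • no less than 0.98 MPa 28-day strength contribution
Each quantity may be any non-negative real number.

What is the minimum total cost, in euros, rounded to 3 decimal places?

Set it up as a linear program. Let x1 = kg of river sand, x2 = kg of GGBS, x3 = kg of natural pozzolan, x4 = kg of limestone filler, x5 = kg of crushed granite.
min 0.024x1 + 0.093x2 + 0.069x3 + 0.056x4 + 0.032x5 s.t.:
  1x2 + 1x3 ≥ 1.94   (binder content)
  0.02x1 + 0.84x2 + 0.47x3 + 0.12x4 + 0.03x5 ≥ 0.98   (28-day strength contribution)
  x1, x2, x3, x4, x5 ≥ 0.
The minimum-cost mix takes nothing from river sand, limestone filler, crushed granite — only GGBS, natural pozzolan. Binding constraints: binder content and 28-day strength contribution.
Solving gives x2 = 0.1843, x3 = 1.756.
Objective = 0.093·0.1843 + 0.069·1.756 = 0.13830.

€0.138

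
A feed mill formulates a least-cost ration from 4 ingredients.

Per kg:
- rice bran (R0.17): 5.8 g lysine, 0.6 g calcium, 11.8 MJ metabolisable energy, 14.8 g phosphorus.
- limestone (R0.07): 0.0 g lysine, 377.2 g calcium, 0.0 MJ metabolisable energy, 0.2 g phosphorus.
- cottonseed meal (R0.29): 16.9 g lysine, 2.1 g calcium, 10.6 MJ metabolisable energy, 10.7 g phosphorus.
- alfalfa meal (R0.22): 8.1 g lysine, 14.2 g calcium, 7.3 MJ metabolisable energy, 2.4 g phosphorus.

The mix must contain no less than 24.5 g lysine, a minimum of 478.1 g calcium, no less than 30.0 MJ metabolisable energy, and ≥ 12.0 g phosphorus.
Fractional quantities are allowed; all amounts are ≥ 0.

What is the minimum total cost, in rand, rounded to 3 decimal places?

R0.635

Treat it as an LP. Let x1 = kg of rice bran, x2 = kg of limestone, x3 = kg of cottonseed meal, x4 = kg of alfalfa meal.
Minimise 0.17x1 + 0.07x2 + 0.29x3 + 0.22x4 subject to:
  5.8x1 + 16.9x3 + 8.1x4 ≥ 24.5   (lysine)
  0.6x1 + 377.2x2 + 2.1x3 + 14.2x4 ≥ 478.1   (calcium)
  11.8x1 + 10.6x3 + 7.3x4 ≥ 30   (metabolisable energy)
  14.8x1 + 0.2x2 + 10.7x3 + 2.4x4 ≥ 12   (phosphorus)
  x1, x2, x3, x4 ≥ 0.
At the optimum only rice bran, limestone, cottonseed meal are positive (alfalfa meal = 0). There the lysine, calcium, metabolisable energy constraints are tight.
So rice bran = 1.793 kg, limestone = 1.26 kg, cottonseed meal = 0.8344 kg.
Cost = 0.17·1.793 + 0.07·1.26 + 0.29·0.8344 = 0.63499.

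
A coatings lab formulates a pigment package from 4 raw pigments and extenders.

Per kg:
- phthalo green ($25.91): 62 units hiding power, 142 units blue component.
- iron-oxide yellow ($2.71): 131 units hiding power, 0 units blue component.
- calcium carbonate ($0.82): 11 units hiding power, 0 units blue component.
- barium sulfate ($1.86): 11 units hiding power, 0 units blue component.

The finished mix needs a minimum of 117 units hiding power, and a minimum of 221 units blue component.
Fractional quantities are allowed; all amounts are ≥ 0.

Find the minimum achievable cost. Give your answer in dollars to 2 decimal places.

$40.75

Let x1 = kg of phthalo green, x2 = kg of iron-oxide yellow, x3 = kg of calcium carbonate, x4 = kg of barium sulfate.
Minimize 25.91x1 + 2.71x2 + 0.82x3 + 1.86x4 subject to:
  62x1 + 131x2 + 11x3 + 11x4 ≥ 117   (hiding power)
  142x1 ≥ 221   (blue component)
  x1, x2, x3, x4 ≥ 0.
The optimal basis is {phthalo green, iron-oxide yellow}; calcium carbonate, barium sulfate drop out. The hiding power and blue component requirements are met with equality.
Solving gives x1 = 1.5563, x2 = 0.15654.
Total cost: 25.91·1.5563 + 2.71·0.15654 = 40.7480.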